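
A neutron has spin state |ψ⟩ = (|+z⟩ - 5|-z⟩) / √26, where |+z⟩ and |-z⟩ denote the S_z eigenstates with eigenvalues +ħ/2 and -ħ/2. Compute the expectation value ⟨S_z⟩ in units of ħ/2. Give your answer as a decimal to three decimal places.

⟨σ_z⟩ = |a|² - |b|² divided by |a|²+|b|², with a, b the |+z⟩, |-z⟩ amplitudes.
= (1 - 25)/26 = -24/26.
⟨S_z⟩ = (ħ/2)·⟨σ_z⟩.

-0.923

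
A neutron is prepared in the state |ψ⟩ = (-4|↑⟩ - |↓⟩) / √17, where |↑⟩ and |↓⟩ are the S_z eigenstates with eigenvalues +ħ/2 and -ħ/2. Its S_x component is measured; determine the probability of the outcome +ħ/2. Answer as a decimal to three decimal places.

|+x⟩ = (|↑⟩ + |↓⟩)/√2, so ⟨+x|ψ⟩ = (-5) / (√2·√17).
P = |-5|² / 34 = 25/34.

0.735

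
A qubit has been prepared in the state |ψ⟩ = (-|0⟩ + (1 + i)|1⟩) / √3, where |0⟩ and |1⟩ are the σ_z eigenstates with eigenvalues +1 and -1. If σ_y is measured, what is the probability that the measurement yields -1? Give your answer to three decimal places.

0.833

|-y⟩ = (|0⟩ - i|1⟩)/√2, so ⟨-y|ψ⟩ = (-2 + i) / (√2·√3).
P = |-2 + i|² / 6 = 5/6.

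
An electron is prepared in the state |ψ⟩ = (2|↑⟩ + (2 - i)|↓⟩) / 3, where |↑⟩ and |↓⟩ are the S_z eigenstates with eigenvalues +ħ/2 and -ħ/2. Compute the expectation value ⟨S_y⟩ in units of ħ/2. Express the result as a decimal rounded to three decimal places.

-0.444

⟨σ_y⟩ = 2 Im(a* b)/(|a|²+|b|²) with a = 2, b = (2 - i).
a* b = (4 - 2i), so ⟨σ_y⟩ = -4/9.
⟨S_y⟩ = (ħ/2)·⟨σ_y⟩.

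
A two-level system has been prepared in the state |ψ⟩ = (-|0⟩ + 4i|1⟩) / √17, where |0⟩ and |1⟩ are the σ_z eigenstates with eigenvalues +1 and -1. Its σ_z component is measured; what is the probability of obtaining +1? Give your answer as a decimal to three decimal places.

0.059

The +1 outcome corresponds to |0⟩. Its amplitude in |ψ⟩ is -1/√17.
P = |-1|² / 17 = 1/17.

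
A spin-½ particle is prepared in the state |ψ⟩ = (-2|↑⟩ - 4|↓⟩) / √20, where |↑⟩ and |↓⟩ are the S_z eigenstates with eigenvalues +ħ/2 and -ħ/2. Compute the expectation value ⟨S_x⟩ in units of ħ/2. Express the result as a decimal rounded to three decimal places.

⟨σ_x⟩ = 2 Re(a* b)/(|a|²+|b|²) with a = -2, b = -4.
a* b = 8, so ⟨σ_x⟩ = 16/20.
⟨S_x⟩ = (ħ/2)·⟨σ_x⟩.

0.800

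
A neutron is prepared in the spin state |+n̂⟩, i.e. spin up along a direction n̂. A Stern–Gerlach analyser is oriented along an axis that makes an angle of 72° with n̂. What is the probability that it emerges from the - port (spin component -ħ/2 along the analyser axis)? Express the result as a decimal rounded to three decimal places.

0.345

For spin-½, the probability of finding spin-up along an axis at angle θ to the initial spin direction is cos²(θ/2); spin-down is sin²(θ/2).
θ = 72°, so P = sin²(36°) ≈ 0.345.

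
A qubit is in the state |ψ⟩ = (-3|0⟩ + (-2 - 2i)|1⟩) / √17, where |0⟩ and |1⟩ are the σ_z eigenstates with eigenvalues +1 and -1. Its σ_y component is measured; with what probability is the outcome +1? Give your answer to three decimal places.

0.853

|+y⟩ = (|0⟩ + i|1⟩)/√2, so ⟨+y|ψ⟩ = (-5 + 2i) / (√2·√17).
P = |-5 + 2i|² / 34 = 29/34.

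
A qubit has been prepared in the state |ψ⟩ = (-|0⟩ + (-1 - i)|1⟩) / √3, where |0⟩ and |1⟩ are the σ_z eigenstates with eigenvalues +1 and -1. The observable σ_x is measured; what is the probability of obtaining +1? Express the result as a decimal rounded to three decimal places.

|+x⟩ = (|0⟩ + |1⟩)/√2, so ⟨+x|ψ⟩ = (-2 - i) / (√2·√3).
P = |-2 - i|² / 6 = 5/6.

0.833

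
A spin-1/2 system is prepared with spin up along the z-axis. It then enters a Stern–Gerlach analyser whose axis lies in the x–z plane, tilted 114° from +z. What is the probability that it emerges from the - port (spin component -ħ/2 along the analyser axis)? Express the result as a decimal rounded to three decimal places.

0.703

For spin-½, the probability of finding spin-up along an axis at angle θ to the initial spin direction is cos²(θ/2); spin-down is sin²(θ/2).
θ = 114°, so P = sin²(57°) ≈ 0.703.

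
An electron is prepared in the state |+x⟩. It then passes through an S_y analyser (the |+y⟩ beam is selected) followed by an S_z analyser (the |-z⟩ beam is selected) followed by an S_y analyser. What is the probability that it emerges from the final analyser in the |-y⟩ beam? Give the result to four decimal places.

0.1250

First analyser (S_y): from |+x⟩, P(|+y⟩) = 1/2.
After stage 1 the state is |+y⟩; P(|-z⟩) = |⟨-z|+y⟩|² = 1/2.
After stage 2 the state is |-z⟩; P(|-y⟩) = |⟨-y|-z⟩|² = 1/2.
Joint probability = 1/2 × 1/2 × 1/2 = 0.1250.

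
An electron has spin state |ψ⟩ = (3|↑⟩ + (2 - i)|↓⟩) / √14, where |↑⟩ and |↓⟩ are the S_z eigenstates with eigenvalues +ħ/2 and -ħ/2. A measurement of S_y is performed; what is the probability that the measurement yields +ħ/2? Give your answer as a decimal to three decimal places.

|+y⟩ = (|↑⟩ + i|↓⟩)/√2, so ⟨+y|ψ⟩ = (2 - 2i) / (√2·√14).
P = |2 - 2i|² / 28 = 8/28.

0.286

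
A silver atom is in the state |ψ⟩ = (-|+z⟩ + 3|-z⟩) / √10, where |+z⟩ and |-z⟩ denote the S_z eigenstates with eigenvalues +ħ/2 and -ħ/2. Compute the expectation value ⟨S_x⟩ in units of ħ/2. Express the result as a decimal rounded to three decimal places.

-0.600

⟨σ_x⟩ = 2 Re(a* b)/(|a|²+|b|²) with a = -1, b = 3.
a* b = -3, so ⟨σ_x⟩ = -6/10.
⟨S_x⟩ = (ħ/2)·⟨σ_x⟩.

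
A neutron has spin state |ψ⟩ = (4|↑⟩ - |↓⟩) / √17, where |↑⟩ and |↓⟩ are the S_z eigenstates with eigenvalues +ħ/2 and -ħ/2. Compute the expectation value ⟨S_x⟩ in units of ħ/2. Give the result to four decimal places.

⟨σ_x⟩ = 2 Re(a* b)/(|a|²+|b|²) with a = 4, b = -1.
a* b = -4, so ⟨σ_x⟩ = -8/17.
⟨S_x⟩ = (ħ/2)·⟨σ_x⟩.

-0.4706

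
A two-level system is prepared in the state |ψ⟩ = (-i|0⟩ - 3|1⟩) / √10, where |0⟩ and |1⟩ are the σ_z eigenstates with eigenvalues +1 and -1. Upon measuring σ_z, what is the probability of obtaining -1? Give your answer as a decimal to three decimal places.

0.900

The -1 outcome corresponds to |1⟩. Its amplitude in |ψ⟩ is -3/√10.
P = |-3|² / 10 = 9/10.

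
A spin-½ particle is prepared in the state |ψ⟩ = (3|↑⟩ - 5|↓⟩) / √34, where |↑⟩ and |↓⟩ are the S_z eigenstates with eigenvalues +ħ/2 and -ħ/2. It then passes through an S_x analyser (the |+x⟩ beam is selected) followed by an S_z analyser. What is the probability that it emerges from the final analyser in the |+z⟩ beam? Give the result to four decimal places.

0.0294

First analyser (S_x): P(|+x⟩) = |⟨+x|ψ⟩|² = 4/68.
After stage 1 the state is |+x⟩; P(|+z⟩) = |⟨+z|+x⟩|² = 1/2.
Joint probability = 4/68 × 1/2 = 0.0294.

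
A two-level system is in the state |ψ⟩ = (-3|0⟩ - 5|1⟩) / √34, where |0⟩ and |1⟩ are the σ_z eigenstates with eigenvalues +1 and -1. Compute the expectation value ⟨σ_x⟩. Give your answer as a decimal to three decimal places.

0.882

⟨σ_x⟩ = 2 Re(a* b)/(|a|²+|b|²) with a = -3, b = -5.
a* b = 15, so ⟨σ_x⟩ = 30/34.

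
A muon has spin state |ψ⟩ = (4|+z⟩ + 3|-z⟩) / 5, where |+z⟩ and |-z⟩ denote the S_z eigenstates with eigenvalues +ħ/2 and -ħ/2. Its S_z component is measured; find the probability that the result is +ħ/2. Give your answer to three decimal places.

The +ħ/2 outcome corresponds to |+z⟩. Its amplitude in |ψ⟩ is 4/5.
P = |4|² / 25 = 16/25.

0.640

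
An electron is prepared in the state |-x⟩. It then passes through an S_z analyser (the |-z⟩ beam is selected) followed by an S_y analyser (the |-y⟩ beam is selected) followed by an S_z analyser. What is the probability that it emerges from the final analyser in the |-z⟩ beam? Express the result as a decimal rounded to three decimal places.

0.125

First analyser (S_z): from |-x⟩, P(|-z⟩) = 1/2.
After stage 1 the state is |-z⟩; P(|-y⟩) = |⟨-y|-z⟩|² = 1/2.
After stage 2 the state is |-y⟩; P(|-z⟩) = |⟨-z|-y⟩|² = 1/2.
Joint probability = 1/2 × 1/2 × 1/2 = 0.125.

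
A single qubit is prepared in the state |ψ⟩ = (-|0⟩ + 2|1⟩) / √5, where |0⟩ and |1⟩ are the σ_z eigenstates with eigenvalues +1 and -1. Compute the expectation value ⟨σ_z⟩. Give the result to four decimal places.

⟨σ_z⟩ = |a|² - |b|² divided by |a|²+|b|², with a, b the |0⟩, |1⟩ amplitudes.
= (1 - 4)/5 = -3/5.

-0.6000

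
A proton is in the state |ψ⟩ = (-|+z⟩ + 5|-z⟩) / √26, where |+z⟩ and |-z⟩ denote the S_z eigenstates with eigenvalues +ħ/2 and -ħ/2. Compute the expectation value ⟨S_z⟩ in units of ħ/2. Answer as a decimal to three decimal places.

-0.923

⟨σ_z⟩ = |a|² - |b|² divided by |a|²+|b|², with a, b the |+z⟩, |-z⟩ amplitudes.
= (1 - 25)/26 = -24/26.
⟨S_z⟩ = (ħ/2)·⟨σ_z⟩.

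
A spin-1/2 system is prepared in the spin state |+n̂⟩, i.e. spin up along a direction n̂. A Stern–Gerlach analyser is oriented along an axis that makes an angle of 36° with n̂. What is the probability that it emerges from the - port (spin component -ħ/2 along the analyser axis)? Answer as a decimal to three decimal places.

For spin-½, the probability of finding spin-up along an axis at angle θ to the initial spin direction is cos²(θ/2); spin-down is sin²(θ/2).
θ = 36°, so P = sin²(18°) ≈ 0.095.

0.095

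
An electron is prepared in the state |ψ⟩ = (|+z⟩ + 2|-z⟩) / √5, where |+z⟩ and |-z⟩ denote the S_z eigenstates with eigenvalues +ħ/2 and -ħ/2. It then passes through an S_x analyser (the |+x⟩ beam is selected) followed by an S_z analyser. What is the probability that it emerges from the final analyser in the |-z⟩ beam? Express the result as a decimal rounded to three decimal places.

First analyser (S_x): P(|+x⟩) = |⟨+x|ψ⟩|² = 9/10.
After stage 1 the state is |+x⟩; P(|-z⟩) = |⟨-z|+x⟩|² = 1/2.
Joint probability = 9/10 × 1/2 = 0.450.

0.450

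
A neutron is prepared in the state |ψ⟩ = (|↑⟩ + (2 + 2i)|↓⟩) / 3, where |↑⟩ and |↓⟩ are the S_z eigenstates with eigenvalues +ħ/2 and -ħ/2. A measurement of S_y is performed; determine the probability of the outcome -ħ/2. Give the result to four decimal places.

|-y⟩ = (|↑⟩ - i|↓⟩)/√2, so ⟨-y|ψ⟩ = (-1 + 2i) / (√2·3).
P = |-1 + 2i|² / 18 = 5/18.

0.2778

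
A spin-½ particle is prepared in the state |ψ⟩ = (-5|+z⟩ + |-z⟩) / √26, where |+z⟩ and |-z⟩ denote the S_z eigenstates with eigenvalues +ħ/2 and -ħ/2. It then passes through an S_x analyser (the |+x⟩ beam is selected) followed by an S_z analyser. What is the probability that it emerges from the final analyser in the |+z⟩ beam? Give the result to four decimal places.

0.1538

First analyser (S_x): P(|+x⟩) = |⟨+x|ψ⟩|² = 16/52.
After stage 1 the state is |+x⟩; P(|+z⟩) = |⟨+z|+x⟩|² = 1/2.
Joint probability = 16/52 × 1/2 = 0.1538.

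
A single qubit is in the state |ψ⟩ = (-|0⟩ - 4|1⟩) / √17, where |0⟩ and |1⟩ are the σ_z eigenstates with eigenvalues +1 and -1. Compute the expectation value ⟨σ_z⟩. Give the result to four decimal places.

-0.8824

⟨σ_z⟩ = |a|² - |b|² divided by |a|²+|b|², with a, b the |0⟩, |1⟩ amplitudes.
= (1 - 16)/17 = -15/17.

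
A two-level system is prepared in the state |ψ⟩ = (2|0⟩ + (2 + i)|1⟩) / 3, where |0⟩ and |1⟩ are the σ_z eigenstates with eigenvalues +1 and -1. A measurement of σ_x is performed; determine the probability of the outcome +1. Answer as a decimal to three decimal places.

|+x⟩ = (|0⟩ + |1⟩)/√2, so ⟨+x|ψ⟩ = (4 + i) / (√2·3).
P = |4 + i|² / 18 = 17/18.

0.944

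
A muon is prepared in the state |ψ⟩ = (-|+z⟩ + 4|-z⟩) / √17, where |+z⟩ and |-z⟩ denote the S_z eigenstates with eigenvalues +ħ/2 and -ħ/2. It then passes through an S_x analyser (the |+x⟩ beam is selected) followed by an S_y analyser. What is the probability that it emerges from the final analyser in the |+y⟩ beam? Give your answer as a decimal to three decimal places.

0.132

First analyser (S_x): P(|+x⟩) = |⟨+x|ψ⟩|² = 9/34.
After stage 1 the state is |+x⟩; P(|+y⟩) = |⟨+y|+x⟩|² = 1/2.
Joint probability = 9/34 × 1/2 = 0.132.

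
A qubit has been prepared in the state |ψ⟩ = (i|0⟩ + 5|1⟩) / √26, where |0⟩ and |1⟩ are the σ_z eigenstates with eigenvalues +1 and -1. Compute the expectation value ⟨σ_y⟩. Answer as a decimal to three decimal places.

-0.385

⟨σ_y⟩ = 2 Im(a* b)/(|a|²+|b|²) with a = i, b = 5.
a* b = -5i, so ⟨σ_y⟩ = -10/26.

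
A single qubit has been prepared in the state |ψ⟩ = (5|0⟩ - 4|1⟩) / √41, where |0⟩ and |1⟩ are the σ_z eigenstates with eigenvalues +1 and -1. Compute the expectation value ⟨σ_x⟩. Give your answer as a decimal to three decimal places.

⟨σ_x⟩ = 2 Re(a* b)/(|a|²+|b|²) with a = 5, b = -4.
a* b = -20, so ⟨σ_x⟩ = -40/41.

-0.976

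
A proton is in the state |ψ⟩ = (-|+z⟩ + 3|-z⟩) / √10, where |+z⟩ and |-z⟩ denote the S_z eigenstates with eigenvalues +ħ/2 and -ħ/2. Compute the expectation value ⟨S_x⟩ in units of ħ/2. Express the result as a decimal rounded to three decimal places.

-0.600

⟨σ_x⟩ = 2 Re(a* b)/(|a|²+|b|²) with a = -1, b = 3.
a* b = -3, so ⟨σ_x⟩ = -6/10.
⟨S_x⟩ = (ħ/2)·⟨σ_x⟩.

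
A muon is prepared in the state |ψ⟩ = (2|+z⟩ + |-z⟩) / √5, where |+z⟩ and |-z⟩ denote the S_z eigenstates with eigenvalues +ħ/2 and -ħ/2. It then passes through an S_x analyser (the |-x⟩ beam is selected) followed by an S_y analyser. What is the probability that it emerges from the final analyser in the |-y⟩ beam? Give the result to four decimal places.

First analyser (S_x): P(|-x⟩) = |⟨-x|ψ⟩|² = 1/10.
After stage 1 the state is |-x⟩; P(|-y⟩) = |⟨-y|-x⟩|² = 1/2.
Joint probability = 1/10 × 1/2 = 0.0500.

0.0500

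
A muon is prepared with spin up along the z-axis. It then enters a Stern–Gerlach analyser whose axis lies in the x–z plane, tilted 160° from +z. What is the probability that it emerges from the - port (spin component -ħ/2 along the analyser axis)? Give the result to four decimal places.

For spin-½, the probability of finding spin-up along an axis at angle θ to the initial spin direction is cos²(θ/2); spin-down is sin²(θ/2).
θ = 160°, so P = sin²(80°) ≈ 0.9698.

0.9698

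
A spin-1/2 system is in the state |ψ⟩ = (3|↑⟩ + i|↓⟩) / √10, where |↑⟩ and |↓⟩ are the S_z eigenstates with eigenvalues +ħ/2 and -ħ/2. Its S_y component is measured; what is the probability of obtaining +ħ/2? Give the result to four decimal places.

|+y⟩ = (|↑⟩ + i|↓⟩)/√2, so ⟨+y|ψ⟩ = (4) / (√2·√10).
P = |4|² / 20 = 16/20.

0.8000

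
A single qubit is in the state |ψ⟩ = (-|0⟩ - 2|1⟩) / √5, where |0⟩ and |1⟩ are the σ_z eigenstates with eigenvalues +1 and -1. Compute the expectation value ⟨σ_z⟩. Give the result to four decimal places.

-0.6000

⟨σ_z⟩ = |a|² - |b|² divided by |a|²+|b|², with a, b the |0⟩, |1⟩ amplitudes.
= (1 - 4)/5 = -3/5.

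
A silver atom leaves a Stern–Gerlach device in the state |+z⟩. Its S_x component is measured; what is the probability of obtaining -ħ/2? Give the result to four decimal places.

In the S_z basis, |+z⟩ = |↑⟩ and |-x⟩ = (|↑⟩ - |↓⟩)/√2.
|⟨-x|+z⟩|² = 1/2.

0.5000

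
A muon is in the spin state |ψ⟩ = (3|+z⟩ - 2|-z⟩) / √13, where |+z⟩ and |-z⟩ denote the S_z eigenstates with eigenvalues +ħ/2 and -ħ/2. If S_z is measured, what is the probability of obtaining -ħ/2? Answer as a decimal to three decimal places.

The -ħ/2 outcome corresponds to |-z⟩. Its amplitude in |ψ⟩ is -2/√13.
P = |-2|² / 13 = 4/13.

0.308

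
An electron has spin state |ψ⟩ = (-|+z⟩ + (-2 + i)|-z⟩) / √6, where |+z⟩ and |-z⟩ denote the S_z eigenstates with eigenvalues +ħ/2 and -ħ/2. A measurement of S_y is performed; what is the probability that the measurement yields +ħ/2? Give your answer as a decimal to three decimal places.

|+y⟩ = (|+z⟩ + i|-z⟩)/√2, so ⟨+y|ψ⟩ = (2i) / (√2·√6).
P = |2i|² / 12 = 4/12.

0.333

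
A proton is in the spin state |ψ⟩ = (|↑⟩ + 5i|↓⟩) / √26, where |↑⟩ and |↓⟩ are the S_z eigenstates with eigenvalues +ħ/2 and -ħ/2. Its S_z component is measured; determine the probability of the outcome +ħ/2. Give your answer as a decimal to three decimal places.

The +ħ/2 outcome corresponds to |↑⟩. Its amplitude in |ψ⟩ is 1/√26.
P = |1|² / 26 = 1/26.

0.038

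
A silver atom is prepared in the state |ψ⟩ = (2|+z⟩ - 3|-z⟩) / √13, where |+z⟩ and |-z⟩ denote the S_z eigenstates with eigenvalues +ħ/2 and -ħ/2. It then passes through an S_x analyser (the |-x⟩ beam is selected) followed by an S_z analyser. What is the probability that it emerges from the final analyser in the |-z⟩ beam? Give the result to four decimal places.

First analyser (S_x): P(|-x⟩) = |⟨-x|ψ⟩|² = 25/26.
After stage 1 the state is |-x⟩; P(|-z⟩) = |⟨-z|-x⟩|² = 1/2.
Joint probability = 25/26 × 1/2 = 0.4808.

0.4808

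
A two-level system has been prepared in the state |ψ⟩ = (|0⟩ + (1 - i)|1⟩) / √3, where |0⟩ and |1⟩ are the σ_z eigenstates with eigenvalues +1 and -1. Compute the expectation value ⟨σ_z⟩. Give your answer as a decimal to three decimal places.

-0.333

⟨σ_z⟩ = |a|² - |b|² divided by |a|²+|b|², with a, b the |0⟩, |1⟩ amplitudes.
= (1 - 2)/3 = -1/3.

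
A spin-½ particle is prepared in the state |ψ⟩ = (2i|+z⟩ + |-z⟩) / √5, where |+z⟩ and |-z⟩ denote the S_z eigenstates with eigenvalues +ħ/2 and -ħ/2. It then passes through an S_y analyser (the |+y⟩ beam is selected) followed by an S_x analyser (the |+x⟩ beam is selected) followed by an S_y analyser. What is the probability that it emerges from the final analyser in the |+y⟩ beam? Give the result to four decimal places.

0.0250

First analyser (S_y): P(|+y⟩) = |⟨+y|ψ⟩|² = 1/10.
After stage 1 the state is |+y⟩; P(|+x⟩) = |⟨+x|+y⟩|² = 1/2.
After stage 2 the state is |+x⟩; P(|+y⟩) = |⟨+y|+x⟩|² = 1/2.
Joint probability = 1/10 × 1/2 × 1/2 = 0.0250.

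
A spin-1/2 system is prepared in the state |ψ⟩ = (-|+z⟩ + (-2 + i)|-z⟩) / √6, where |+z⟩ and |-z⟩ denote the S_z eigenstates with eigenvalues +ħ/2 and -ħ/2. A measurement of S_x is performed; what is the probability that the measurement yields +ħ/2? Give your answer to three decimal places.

|+x⟩ = (|+z⟩ + |-z⟩)/√2, so ⟨+x|ψ⟩ = (-3 + i) / (√2·√6).
P = |-3 + i|² / 12 = 10/12.

0.833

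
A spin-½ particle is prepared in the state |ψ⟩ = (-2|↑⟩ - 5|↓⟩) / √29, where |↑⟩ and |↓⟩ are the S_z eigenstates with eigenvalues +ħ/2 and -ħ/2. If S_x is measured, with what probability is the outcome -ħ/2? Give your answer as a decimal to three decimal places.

|-x⟩ = (|↑⟩ - |↓⟩)/√2, so ⟨-x|ψ⟩ = (3) / (√2·√29).
P = |3|² / 58 = 9/58.

0.155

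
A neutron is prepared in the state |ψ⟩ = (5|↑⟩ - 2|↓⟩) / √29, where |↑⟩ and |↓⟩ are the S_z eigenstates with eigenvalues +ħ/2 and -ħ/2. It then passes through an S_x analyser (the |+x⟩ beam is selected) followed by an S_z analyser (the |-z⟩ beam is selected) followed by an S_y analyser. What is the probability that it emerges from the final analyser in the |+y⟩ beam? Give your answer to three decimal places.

0.039

First analyser (S_x): P(|+x⟩) = |⟨+x|ψ⟩|² = 9/58.
After stage 1 the state is |+x⟩; P(|-z⟩) = |⟨-z|+x⟩|² = 1/2.
After stage 2 the state is |-z⟩; P(|+y⟩) = |⟨+y|-z⟩|² = 1/2.
Joint probability = 9/58 × 1/2 × 1/2 = 0.039.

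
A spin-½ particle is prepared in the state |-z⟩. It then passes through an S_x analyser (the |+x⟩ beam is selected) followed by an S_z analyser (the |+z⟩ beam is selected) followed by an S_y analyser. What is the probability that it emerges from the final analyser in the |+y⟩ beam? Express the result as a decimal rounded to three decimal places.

First analyser (S_x): from |-z⟩, P(|+x⟩) = 1/2.
After stage 1 the state is |+x⟩; P(|+z⟩) = |⟨+z|+x⟩|² = 1/2.
After stage 2 the state is |+z⟩; P(|+y⟩) = |⟨+y|+z⟩|² = 1/2.
Joint probability = 1/2 × 1/2 × 1/2 = 0.125.

0.125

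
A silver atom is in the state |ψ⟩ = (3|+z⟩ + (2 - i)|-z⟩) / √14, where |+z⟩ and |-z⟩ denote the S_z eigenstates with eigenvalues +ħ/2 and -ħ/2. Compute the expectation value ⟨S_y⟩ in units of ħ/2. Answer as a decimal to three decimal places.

-0.429

⟨σ_y⟩ = 2 Im(a* b)/(|a|²+|b|²) with a = 3, b = (2 - i).
a* b = (6 - 3i), so ⟨σ_y⟩ = -6/14.
⟨S_y⟩ = (ħ/2)·⟨σ_y⟩.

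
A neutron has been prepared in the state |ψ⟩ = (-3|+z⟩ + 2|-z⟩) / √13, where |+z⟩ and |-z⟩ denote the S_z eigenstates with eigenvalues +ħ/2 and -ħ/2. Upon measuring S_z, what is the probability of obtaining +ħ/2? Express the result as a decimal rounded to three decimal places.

The +ħ/2 outcome corresponds to |+z⟩. Its amplitude in |ψ⟩ is -3/√13.
P = |-3|² / 13 = 9/13.

0.692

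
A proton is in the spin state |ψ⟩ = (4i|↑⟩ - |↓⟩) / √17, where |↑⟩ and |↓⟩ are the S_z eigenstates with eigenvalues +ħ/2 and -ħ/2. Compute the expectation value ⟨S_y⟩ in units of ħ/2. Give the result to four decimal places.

0.4706

⟨σ_y⟩ = 2 Im(a* b)/(|a|²+|b|²) with a = 4i, b = -1.
a* b = 4i, so ⟨σ_y⟩ = 8/17.
⟨S_y⟩ = (ħ/2)·⟨σ_y⟩.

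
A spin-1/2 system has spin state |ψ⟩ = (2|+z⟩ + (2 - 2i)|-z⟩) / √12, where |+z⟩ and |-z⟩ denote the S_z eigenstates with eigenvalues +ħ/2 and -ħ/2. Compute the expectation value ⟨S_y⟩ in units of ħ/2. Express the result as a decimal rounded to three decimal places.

⟨σ_y⟩ = 2 Im(a* b)/(|a|²+|b|²) with a = 2, b = (2 - 2i).
a* b = (4 - 4i), so ⟨σ_y⟩ = -8/12.
⟨S_y⟩ = (ħ/2)·⟨σ_y⟩.

-0.667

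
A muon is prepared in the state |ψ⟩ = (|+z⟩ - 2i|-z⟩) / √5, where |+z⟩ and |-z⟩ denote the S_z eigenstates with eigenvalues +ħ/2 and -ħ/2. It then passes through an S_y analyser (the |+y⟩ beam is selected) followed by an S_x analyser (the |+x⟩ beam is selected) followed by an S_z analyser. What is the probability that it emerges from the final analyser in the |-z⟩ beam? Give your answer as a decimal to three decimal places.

0.025

First analyser (S_y): P(|+y⟩) = |⟨+y|ψ⟩|² = 1/10.
After stage 1 the state is |+y⟩; P(|+x⟩) = |⟨+x|+y⟩|² = 1/2.
After stage 2 the state is |+x⟩; P(|-z⟩) = |⟨-z|+x⟩|² = 1/2.
Joint probability = 1/10 × 1/2 × 1/2 = 0.025.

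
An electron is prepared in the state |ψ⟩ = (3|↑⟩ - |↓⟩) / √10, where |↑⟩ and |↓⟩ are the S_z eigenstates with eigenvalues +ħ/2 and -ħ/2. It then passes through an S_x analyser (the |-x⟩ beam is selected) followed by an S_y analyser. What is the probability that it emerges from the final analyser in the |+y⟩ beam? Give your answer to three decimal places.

First analyser (S_x): P(|-x⟩) = |⟨-x|ψ⟩|² = 16/20.
After stage 1 the state is |-x⟩; P(|+y⟩) = |⟨+y|-x⟩|² = 1/2.
Joint probability = 16/20 × 1/2 = 0.400.

0.400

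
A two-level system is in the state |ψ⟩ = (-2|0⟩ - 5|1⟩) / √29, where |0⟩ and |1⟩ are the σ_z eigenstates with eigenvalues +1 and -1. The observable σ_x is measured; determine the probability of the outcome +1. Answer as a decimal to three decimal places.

|+x⟩ = (|0⟩ + |1⟩)/√2, so ⟨+x|ψ⟩ = (-7) / (√2·√29).
P = |-7|² / 58 = 49/58.

0.845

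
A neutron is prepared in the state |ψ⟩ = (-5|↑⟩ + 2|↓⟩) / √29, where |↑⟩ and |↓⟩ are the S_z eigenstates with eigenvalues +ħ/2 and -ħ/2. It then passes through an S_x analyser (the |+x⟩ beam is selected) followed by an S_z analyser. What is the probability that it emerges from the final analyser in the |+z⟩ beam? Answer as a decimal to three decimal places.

0.078

First analyser (S_x): P(|+x⟩) = |⟨+x|ψ⟩|² = 9/58.
After stage 1 the state is |+x⟩; P(|+z⟩) = |⟨+z|+x⟩|² = 1/2.
Joint probability = 9/58 × 1/2 = 0.078.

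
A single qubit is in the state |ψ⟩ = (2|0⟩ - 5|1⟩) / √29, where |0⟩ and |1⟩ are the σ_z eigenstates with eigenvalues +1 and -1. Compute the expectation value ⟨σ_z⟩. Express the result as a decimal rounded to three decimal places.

-0.724

⟨σ_z⟩ = |a|² - |b|² divided by |a|²+|b|², with a, b the |0⟩, |1⟩ amplitudes.
= (4 - 25)/29 = -21/29.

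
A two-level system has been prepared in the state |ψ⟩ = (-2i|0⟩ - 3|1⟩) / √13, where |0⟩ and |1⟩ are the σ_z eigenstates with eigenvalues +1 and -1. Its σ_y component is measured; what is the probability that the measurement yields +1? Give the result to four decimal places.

0.0385

|+y⟩ = (|0⟩ + i|1⟩)/√2, so ⟨+y|ψ⟩ = (i) / (√2·√13).
P = |i|² / 26 = 1/26.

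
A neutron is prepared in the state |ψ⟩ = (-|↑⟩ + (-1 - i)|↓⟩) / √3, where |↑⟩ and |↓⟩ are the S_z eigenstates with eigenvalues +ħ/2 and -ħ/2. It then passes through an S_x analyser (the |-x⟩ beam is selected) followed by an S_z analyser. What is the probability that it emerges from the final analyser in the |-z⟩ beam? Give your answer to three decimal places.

0.083

First analyser (S_x): P(|-x⟩) = |⟨-x|ψ⟩|² = 1/6.
After stage 1 the state is |-x⟩; P(|-z⟩) = |⟨-z|-x⟩|² = 1/2.
Joint probability = 1/6 × 1/2 = 0.083.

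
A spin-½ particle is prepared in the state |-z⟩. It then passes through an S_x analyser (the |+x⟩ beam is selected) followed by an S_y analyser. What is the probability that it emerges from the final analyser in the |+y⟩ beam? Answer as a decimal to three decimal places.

First analyser (S_x): from |-z⟩, P(|+x⟩) = 1/2.
After stage 1 the state is |+x⟩; P(|+y⟩) = |⟨+y|+x⟩|² = 1/2.
Joint probability = 1/2 × 1/2 = 0.250.

0.250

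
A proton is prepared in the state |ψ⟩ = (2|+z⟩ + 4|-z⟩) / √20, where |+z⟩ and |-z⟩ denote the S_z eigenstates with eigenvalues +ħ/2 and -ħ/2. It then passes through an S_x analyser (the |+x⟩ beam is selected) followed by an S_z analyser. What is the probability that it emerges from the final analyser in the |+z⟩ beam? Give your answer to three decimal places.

0.450

First analyser (S_x): P(|+x⟩) = |⟨+x|ψ⟩|² = 36/40.
After stage 1 the state is |+x⟩; P(|+z⟩) = |⟨+z|+x⟩|² = 1/2.
Joint probability = 36/40 × 1/2 = 0.450.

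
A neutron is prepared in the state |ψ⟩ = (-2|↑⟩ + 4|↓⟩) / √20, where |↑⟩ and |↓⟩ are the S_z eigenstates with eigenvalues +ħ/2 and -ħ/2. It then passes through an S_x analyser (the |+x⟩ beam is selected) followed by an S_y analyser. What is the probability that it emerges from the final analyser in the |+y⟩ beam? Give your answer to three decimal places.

First analyser (S_x): P(|+x⟩) = |⟨+x|ψ⟩|² = 4/40.
After stage 1 the state is |+x⟩; P(|+y⟩) = |⟨+y|+x⟩|² = 1/2.
Joint probability = 4/40 × 1/2 = 0.050.

0.050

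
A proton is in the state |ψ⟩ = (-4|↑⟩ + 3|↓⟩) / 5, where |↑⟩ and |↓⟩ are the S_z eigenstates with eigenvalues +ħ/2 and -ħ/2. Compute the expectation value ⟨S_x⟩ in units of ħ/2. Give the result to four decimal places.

-0.9600

⟨σ_x⟩ = 2 Re(a* b)/(|a|²+|b|²) with a = -4, b = 3.
a* b = -12, so ⟨σ_x⟩ = -24/25.
⟨S_x⟩ = (ħ/2)·⟨σ_x⟩.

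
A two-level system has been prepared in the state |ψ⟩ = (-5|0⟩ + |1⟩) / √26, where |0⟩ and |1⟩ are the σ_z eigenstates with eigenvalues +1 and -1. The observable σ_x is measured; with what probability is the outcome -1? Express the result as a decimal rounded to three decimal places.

|-x⟩ = (|0⟩ - |1⟩)/√2, so ⟨-x|ψ⟩ = (-6) / (√2·√26).
P = |-6|² / 52 = 36/52.

0.692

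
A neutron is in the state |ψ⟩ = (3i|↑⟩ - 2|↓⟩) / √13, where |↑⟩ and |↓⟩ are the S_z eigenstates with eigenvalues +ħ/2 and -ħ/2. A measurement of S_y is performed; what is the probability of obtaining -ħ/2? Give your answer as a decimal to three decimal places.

0.038

|-y⟩ = (|↑⟩ - i|↓⟩)/√2, so ⟨-y|ψ⟩ = (i) / (√2·√13).
P = |i|² / 26 = 1/26.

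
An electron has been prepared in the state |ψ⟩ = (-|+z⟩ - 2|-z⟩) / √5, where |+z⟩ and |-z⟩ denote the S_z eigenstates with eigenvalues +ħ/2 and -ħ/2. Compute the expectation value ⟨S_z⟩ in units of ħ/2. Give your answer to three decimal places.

-0.600

⟨σ_z⟩ = |a|² - |b|² divided by |a|²+|b|², with a, b the |+z⟩, |-z⟩ amplitudes.
= (1 - 4)/5 = -3/5.
⟨S_z⟩ = (ħ/2)·⟨σ_z⟩.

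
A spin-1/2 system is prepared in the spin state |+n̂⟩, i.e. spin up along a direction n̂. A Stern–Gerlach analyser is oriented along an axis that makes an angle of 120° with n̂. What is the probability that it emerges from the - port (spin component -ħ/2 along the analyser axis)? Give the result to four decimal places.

0.7500

For spin-½, the probability of finding spin-up along an axis at angle θ to the initial spin direction is cos²(θ/2); spin-down is sin²(θ/2).
θ = 120°, so P = sin²(60°) ≈ 0.7500.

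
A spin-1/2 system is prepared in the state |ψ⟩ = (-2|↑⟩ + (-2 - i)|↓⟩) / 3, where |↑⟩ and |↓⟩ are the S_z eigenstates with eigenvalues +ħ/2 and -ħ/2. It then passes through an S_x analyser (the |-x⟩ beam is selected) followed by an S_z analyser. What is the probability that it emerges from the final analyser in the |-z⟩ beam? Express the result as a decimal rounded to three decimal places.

0.028

First analyser (S_x): P(|-x⟩) = |⟨-x|ψ⟩|² = 1/18.
After stage 1 the state is |-x⟩; P(|-z⟩) = |⟨-z|-x⟩|² = 1/2.
Joint probability = 1/18 × 1/2 = 0.028.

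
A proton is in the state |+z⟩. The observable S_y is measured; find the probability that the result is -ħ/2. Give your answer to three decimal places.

In the S_z basis, |+z⟩ = |+z⟩ and |-y⟩ = (|+z⟩ - i|-z⟩)/√2.
|⟨-y|+z⟩|² = 1/2.

0.500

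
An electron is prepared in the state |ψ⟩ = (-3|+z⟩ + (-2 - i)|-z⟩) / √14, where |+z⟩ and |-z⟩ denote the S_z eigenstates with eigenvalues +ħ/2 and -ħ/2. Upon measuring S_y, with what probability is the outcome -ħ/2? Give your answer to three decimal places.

0.286

|-y⟩ = (|+z⟩ - i|-z⟩)/√2, so ⟨-y|ψ⟩ = (-2 - 2i) / (√2·√14).
P = |-2 - 2i|² / 28 = 8/28.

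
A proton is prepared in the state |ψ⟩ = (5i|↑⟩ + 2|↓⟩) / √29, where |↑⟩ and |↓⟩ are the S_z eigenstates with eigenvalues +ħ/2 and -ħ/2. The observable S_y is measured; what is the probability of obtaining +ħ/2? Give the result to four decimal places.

|+y⟩ = (|↑⟩ + i|↓⟩)/√2, so ⟨+y|ψ⟩ = (3i) / (√2·√29).
P = |3i|² / 58 = 9/58.

0.1552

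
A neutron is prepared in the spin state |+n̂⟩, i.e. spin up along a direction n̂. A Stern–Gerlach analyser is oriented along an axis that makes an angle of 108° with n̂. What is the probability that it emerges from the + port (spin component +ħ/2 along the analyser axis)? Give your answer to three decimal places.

For spin-½, the probability of finding spin-up along an axis at angle θ to the initial spin direction is cos²(θ/2); spin-down is sin²(θ/2).
θ = 108°, so P = cos²(54°) ≈ 0.345.

0.345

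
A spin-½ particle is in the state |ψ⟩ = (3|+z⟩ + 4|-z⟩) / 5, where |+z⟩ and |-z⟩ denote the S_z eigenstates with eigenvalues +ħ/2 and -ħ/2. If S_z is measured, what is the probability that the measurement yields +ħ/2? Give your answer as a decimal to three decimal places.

The +ħ/2 outcome corresponds to |+z⟩. Its amplitude in |ψ⟩ is 3/5.
P = |3|² / 25 = 9/25.

0.360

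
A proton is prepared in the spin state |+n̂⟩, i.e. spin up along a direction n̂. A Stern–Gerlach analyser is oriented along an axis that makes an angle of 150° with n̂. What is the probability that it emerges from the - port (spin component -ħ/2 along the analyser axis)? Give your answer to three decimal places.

0.933

For spin-½, the probability of finding spin-up along an axis at angle θ to the initial spin direction is cos²(θ/2); spin-down is sin²(θ/2).
θ = 150°, so P = sin²(75°) ≈ 0.933.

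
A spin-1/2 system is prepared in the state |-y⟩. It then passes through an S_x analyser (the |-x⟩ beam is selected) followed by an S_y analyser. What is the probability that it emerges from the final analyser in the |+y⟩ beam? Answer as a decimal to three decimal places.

First analyser (S_x): from |-y⟩, P(|-x⟩) = 1/2.
After stage 1 the state is |-x⟩; P(|+y⟩) = |⟨+y|-x⟩|² = 1/2.
Joint probability = 1/2 × 1/2 = 0.250.

0.250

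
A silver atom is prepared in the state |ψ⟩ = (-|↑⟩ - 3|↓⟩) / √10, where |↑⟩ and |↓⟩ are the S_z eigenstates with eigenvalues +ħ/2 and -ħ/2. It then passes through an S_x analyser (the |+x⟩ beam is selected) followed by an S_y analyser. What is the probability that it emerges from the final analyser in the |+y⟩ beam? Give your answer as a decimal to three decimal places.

0.400

First analyser (S_x): P(|+x⟩) = |⟨+x|ψ⟩|² = 16/20.
After stage 1 the state is |+x⟩; P(|+y⟩) = |⟨+y|+x⟩|² = 1/2.
Joint probability = 16/20 × 1/2 = 0.400.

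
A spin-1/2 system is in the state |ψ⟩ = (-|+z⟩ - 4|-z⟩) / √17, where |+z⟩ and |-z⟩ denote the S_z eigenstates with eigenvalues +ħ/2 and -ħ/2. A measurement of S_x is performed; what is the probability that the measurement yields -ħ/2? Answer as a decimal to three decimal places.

0.265

|-x⟩ = (|+z⟩ - |-z⟩)/√2, so ⟨-x|ψ⟩ = (3) / (√2·√17).
P = |3|² / 34 = 9/34.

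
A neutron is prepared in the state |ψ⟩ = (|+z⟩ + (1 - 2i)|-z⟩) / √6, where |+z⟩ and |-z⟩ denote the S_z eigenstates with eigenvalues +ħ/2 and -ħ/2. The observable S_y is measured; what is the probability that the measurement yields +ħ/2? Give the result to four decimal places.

0.1667

|+y⟩ = (|+z⟩ + i|-z⟩)/√2, so ⟨+y|ψ⟩ = (-1 - i) / (√2·√6).
P = |-1 - i|² / 12 = 2/12.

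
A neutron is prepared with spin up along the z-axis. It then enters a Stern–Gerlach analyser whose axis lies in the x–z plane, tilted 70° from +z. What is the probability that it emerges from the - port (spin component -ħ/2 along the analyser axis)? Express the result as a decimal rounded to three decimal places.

For spin-½, the probability of finding spin-up along an axis at angle θ to the initial spin direction is cos²(θ/2); spin-down is sin²(θ/2).
θ = 70°, so P = sin²(35°) ≈ 0.329.

0.329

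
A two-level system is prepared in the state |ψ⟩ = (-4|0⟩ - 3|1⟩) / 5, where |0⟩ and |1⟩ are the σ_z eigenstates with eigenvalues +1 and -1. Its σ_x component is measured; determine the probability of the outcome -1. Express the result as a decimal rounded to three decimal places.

|-x⟩ = (|0⟩ - |1⟩)/√2, so ⟨-x|ψ⟩ = (-1) / (√2·5).
P = |-1|² / 50 = 1/50.

0.020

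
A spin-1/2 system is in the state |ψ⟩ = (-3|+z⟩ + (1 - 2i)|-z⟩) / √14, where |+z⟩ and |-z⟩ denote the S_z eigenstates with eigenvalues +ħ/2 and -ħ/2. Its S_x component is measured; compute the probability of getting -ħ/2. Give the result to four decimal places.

|-x⟩ = (|+z⟩ - |-z⟩)/√2, so ⟨-x|ψ⟩ = (-4 + 2i) / (√2·√14).
P = |-4 + 2i|² / 28 = 20/28.

0.7143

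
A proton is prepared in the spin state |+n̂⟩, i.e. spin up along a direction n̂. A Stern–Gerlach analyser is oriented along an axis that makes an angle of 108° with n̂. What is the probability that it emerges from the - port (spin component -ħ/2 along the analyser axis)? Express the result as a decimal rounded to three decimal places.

0.655

For spin-½, the probability of finding spin-up along an axis at angle θ to the initial spin direction is cos²(θ/2); spin-down is sin²(θ/2).
θ = 108°, so P = sin²(54°) ≈ 0.655.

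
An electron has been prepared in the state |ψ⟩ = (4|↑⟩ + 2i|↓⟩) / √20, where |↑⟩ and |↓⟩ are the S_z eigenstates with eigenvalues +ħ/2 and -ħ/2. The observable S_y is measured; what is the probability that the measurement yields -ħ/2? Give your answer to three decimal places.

|-y⟩ = (|↑⟩ - i|↓⟩)/√2, so ⟨-y|ψ⟩ = (2) / (√2·√20).
P = |2|² / 40 = 4/40.

0.100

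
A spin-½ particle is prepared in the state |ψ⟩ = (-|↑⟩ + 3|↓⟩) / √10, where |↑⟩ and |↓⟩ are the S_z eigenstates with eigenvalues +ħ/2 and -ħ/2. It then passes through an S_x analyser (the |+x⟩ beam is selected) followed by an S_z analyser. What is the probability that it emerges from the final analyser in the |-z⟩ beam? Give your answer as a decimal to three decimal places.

First analyser (S_x): P(|+x⟩) = |⟨+x|ψ⟩|² = 4/20.
After stage 1 the state is |+x⟩; P(|-z⟩) = |⟨-z|+x⟩|² = 1/2.
Joint probability = 4/20 × 1/2 = 0.100.

0.100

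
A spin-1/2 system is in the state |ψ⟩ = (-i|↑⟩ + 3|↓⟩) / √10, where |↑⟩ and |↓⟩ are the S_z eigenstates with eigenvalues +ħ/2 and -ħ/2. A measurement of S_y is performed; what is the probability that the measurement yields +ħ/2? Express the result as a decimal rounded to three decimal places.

|+y⟩ = (|↑⟩ + i|↓⟩)/√2, so ⟨+y|ψ⟩ = (-4i) / (√2·√10).
P = |-4i|² / 20 = 16/20.

0.800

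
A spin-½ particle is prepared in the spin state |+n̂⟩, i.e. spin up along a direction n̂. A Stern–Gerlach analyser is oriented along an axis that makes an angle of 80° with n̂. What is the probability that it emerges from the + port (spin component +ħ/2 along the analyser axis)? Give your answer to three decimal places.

For spin-½, the probability of finding spin-up along an axis at angle θ to the initial spin direction is cos²(θ/2); spin-down is sin²(θ/2).
θ = 80°, so P = cos²(40°) ≈ 0.587.

0.587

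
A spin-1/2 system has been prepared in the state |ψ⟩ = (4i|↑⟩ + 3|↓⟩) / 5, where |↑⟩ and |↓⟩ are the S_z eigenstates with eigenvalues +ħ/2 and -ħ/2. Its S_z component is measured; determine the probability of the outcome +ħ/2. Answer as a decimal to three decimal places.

0.640

The +ħ/2 outcome corresponds to |↑⟩. Its amplitude in |ψ⟩ is 4i/5.
P = |4i|² / 25 = 16/25.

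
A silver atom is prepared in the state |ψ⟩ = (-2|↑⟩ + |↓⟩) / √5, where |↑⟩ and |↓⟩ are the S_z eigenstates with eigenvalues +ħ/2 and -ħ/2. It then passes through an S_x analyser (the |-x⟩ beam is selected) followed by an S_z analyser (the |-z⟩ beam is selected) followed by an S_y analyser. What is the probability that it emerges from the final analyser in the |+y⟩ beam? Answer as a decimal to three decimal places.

First analyser (S_x): P(|-x⟩) = |⟨-x|ψ⟩|² = 9/10.
After stage 1 the state is |-x⟩; P(|-z⟩) = |⟨-z|-x⟩|² = 1/2.
After stage 2 the state is |-z⟩; P(|+y⟩) = |⟨+y|-z⟩|² = 1/2.
Joint probability = 9/10 × 1/2 × 1/2 = 0.225.

0.225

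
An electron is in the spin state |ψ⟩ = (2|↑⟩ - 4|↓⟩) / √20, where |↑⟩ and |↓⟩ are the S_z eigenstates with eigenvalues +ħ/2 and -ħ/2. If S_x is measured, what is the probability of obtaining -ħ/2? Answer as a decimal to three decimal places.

|-x⟩ = (|↑⟩ - |↓⟩)/√2, so ⟨-x|ψ⟩ = (6) / (√2·√20).
P = |6|² / 40 = 36/40.

0.900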